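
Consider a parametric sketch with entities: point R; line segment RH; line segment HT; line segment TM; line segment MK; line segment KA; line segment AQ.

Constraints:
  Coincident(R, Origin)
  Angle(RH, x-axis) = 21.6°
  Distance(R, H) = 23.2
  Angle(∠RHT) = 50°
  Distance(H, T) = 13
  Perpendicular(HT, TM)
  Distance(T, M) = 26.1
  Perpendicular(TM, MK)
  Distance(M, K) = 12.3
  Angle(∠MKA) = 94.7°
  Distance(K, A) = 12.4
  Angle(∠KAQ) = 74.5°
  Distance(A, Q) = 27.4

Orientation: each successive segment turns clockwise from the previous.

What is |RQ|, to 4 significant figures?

11.74

∠MKA = 94.7° gives KA at -13.70° from the x-axis; with |KA| = 12.4, A = (8.631, 13.18). ∠KAQ = 74.5° gives AQ at -119.2° from the x-axis; with |AQ| = 27.4, Q = (-4.736, -10.74). Then |RQ| = |Q − R| = 11.74.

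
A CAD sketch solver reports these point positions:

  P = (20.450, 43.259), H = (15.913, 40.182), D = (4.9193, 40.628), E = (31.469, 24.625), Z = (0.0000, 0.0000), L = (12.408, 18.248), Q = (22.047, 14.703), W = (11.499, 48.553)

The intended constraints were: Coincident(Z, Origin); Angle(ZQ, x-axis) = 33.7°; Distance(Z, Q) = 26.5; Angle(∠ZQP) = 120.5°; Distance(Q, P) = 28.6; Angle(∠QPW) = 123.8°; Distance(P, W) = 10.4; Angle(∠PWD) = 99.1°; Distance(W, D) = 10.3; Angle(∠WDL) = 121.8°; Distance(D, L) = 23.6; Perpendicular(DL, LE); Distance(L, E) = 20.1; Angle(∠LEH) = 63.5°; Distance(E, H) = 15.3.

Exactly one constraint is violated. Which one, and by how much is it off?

Distance(E, H) = 15.3 — off by 6.70.

Z = (0.00, 0.00) ✓; ZQ at 33.70° ✓; |ZQ| = 26.50 ✓; ∠ZQP = 120.5° ✓; |QP| = 28.60 ✓; ∠QPW = 123.8° ✓; |PW| = 10.40 ✓; ∠PWD = 99.10° ✓; |WD| = 10.30 ✓; ∠WDL = 121.8° ✓; |DL| = 23.60 ✓; ∠(DL, LE) = 90.00° ✓; |LE| = 20.10 ✓; ∠LEH = 63.50° ✓; |EH| = 22.00 ✗.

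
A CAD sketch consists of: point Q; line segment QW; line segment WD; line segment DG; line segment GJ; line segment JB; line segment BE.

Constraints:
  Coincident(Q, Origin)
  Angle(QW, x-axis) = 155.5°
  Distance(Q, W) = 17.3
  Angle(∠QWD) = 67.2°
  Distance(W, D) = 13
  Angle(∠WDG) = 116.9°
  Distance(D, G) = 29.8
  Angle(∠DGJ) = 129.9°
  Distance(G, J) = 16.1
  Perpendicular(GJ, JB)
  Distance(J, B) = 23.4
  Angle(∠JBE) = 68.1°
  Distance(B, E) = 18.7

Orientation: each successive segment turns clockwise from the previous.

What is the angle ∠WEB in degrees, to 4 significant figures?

102.8°

Q is at the origin; QW runs at 155.5° with length 17.3, so W = (-15.74, 7.174). ∠QWD = 67.2° gives WD at 42.70° from the x-axis; with |WD| = 13.0, D = (-6.188, 15.99). ∠WDG = 116.9° gives DG at -20.40° from the x-axis; with |DG| = 29.8, G = (21.74, 5.603). ∠DGJ = 129.9° gives GJ at -70.50° from the x-axis; with |GJ| = 16.1, J = (27.12, -9.574). GJ ⟂ JB, so JB runs at -160.5°; with |JB| = 23.4, B = (5.059, -17.38). ∠JBE = 68.1° gives BE at 87.60° from the x-axis; with |BE| = 18.7, E = (5.842, 1.299). Then cos ∠WEB = EW·EB / (|EW||EB|), giving 102.8°.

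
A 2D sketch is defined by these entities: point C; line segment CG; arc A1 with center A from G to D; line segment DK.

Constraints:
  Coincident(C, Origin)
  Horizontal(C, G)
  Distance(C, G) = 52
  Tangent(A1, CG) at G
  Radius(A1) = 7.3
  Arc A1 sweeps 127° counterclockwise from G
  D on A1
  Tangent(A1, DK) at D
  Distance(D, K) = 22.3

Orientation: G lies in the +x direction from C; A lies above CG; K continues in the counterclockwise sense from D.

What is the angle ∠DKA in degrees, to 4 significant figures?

18.13°

C is at the origin; C and G share the same y with |CG| = 52.0 and G on the +x side, so G = (52.00, 0.000). Tangency of A1 to CG means the radius AG is perpendicular to CG, so A = G + (0, 7.3) = (52.00, 7.300). On A1, G sits at bearing -90° from A; a 127° counterclockwise sweep puts D at bearing 37°, so D = A + 7.3·(cos 37°, sin 37°) = (57.83, 11.69). Tangency of A1 to DK means the radius AD is perpendicular to DK, so DK runs along (−sin 37°, cos 37°); with |DK| = 22.3, K = (44.41, 29.50). Then cos ∠DKA = KD·KA / (|KD||KA|), giving 18.13°.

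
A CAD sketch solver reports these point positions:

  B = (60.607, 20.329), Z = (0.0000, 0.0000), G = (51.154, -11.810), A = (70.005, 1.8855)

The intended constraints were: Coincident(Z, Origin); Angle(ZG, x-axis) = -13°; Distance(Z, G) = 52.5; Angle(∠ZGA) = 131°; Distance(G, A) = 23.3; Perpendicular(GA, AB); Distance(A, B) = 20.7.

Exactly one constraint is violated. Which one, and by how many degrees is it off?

Perpendicular(GA, AB) — off by 9.00°.

Z = (0.00, 0.00) ✓; ZG at -13.00° ✓; |ZG| = 52.50 ✓; ∠ZGA = 131.0° ✓; |GA| = 23.30 ✓; ∠(GA, AB) = 81.00° ✗; |AB| = 20.70 ✓.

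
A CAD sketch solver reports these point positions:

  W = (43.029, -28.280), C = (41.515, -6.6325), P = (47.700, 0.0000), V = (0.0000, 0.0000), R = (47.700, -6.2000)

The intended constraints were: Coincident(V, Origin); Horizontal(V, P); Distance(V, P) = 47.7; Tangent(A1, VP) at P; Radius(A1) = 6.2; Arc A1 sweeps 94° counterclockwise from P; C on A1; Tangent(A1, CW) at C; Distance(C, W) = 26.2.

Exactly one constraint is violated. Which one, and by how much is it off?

Distance(C, W) = 26.2 — off by 4.50.

V = (0.00, 0.00) ✓; V.y = 0.00, P.y = 0.00 ✓; |VP| = 47.70 ✓; ∠(RP, PV) = 90.00° ✓; |RP| = 6.200 ✓; bearing(R→C) − bearing(R→P) = 94.00° ✓; |RC| = 6.200 ✓; ∠(RC, CW) = 90.00° ✓; |CW| = 21.70 ✗.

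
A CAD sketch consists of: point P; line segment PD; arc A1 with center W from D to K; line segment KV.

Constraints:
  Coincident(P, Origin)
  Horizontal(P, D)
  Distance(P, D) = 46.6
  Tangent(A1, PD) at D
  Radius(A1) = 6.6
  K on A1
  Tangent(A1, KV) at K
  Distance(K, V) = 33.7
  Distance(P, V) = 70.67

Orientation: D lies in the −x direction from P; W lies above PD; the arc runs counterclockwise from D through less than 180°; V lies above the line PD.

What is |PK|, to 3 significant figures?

42.3

Checks: |WK| = 6.600 ✓; ∠(WK, KV) = 90.00° ✓; |KV| = 33.70 ✓; |PV| = 70.67 ✓.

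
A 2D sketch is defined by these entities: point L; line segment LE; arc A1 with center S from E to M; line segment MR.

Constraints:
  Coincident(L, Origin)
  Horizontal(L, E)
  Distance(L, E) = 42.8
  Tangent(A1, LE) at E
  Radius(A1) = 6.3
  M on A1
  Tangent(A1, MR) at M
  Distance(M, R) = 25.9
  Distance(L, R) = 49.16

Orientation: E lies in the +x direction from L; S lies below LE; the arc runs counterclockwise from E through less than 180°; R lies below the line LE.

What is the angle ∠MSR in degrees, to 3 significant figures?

76.3°

Checks: |SE| = 6.300 ✓; |SM| = 6.300 ✓; ∠(SM, MR) = 90.00° ✓; |MR| = 25.90 ✓; |LR| = 49.16 ✓.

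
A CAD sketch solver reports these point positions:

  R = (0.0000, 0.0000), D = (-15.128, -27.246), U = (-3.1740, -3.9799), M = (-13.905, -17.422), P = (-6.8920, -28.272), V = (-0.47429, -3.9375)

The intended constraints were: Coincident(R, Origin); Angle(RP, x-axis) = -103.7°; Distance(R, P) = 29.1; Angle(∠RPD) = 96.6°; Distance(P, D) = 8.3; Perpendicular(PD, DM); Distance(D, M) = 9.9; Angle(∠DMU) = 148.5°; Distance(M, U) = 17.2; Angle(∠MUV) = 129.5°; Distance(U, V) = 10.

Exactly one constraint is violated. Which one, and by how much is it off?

Distance(U, V) = 10 — off by 7.30.

R = (0.00, 0.00) ✓; RP at -103.7° ✓; |RP| = 29.10 ✓; ∠RPD = 96.60° ✓; |PD| = 8.300 ✓; ∠(PD, DM) = 90.00° ✓; |DM| = 9.900 ✓; ∠DMU = 148.5° ✓; |MU| = 17.20 ✓; ∠MUV = 129.5° ✓; |UV| = 2.700 ✗.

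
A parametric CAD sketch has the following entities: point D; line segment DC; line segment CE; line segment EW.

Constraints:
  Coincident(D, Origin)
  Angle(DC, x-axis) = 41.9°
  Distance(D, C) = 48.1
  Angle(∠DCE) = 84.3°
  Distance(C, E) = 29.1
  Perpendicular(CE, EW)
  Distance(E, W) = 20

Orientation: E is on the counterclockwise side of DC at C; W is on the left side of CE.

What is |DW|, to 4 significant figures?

36.99

D is at the origin; DC runs at 41.9° with length 48.1, so C = 48.1·(cos 41.9°, sin 41.9°) = (35.80, 32.12). ∠DCE = 84.3°, so CE runs at 41.9° + (180° − 84.3°) = 137.6° from the x-axis; with |CE| = 29.1, E = C + 29.1·(cos 137.6°, sin 137.6°) = (14.31, 51.74). CE ⟂ EW; with |EW| = 20.0 on the left of CE, W = E + 20.0·(-0.6743, -0.7385) = (0.8263, 36.98). Then |DW| = |W − D| = 36.99.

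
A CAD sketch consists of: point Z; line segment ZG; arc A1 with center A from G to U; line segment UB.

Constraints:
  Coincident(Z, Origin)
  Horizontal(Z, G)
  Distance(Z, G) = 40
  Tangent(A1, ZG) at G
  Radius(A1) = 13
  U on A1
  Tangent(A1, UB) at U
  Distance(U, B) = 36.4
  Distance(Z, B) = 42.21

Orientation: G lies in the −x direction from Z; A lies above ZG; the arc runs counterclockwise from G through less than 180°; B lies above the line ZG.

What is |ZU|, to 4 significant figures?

29.22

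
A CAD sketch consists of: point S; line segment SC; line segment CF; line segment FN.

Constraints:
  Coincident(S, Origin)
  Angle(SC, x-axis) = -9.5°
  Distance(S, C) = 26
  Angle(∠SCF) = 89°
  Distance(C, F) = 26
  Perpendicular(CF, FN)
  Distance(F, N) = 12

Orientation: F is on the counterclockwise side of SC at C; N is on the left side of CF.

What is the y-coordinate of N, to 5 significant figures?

23.197

S is at the origin; SC runs at -9.5° with length 26.0, so C = 26.0·(cos -9.5°, sin -9.5°) = (25.643, -4.2912). ∠SCF = 89.0°, so CF runs at -9.5° + (180° − 89.0°) = 81.500° from the x-axis; with |CF| = 26.0, F = C + 26.0·(cos 81.500°, sin 81.500°) = (29.486, 21.423). The perpendicularity gives FN at right angles to CF; with |FN| = 12.0 on the left of CF, N = F + 12.0·(-0.98902, 0.14781) = (17.618, 23.197). So N.y = 23.197.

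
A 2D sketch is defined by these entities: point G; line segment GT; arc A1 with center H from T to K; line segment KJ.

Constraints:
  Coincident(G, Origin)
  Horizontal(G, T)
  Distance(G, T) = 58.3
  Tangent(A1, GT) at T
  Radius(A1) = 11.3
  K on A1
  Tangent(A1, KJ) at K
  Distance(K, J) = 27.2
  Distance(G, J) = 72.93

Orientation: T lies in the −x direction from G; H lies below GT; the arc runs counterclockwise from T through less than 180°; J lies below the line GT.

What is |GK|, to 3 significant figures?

70.6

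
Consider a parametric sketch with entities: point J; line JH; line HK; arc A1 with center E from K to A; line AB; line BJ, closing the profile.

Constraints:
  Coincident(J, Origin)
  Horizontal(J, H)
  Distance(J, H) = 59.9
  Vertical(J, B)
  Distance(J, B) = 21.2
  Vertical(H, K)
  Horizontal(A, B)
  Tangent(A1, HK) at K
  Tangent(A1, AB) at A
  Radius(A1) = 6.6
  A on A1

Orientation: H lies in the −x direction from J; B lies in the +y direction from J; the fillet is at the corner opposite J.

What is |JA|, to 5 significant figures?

57.361

J is at the origin; J and H share the same y with |JH| = 59.9 and H on the −x side, so H = (-59.900, 0.0000). J and B share the same x with |JB| = 21.2 and B on the +y side, so B = (0.0000, 21.200). The virtual corner opposite J is at (-59.900, 21.200). Tangency of A1 to HK means the radius EK is perpendicular to HK and A1 meets AB tangentially, so EA is at right angles to AB, with radius 6.6, so the center E sits 6.6 in from both sides at E = (-53.300, 14.600). That places the tangent points at K = (-59.900, 14.600) on HK and A = (-53.300, 21.200) on AB. Then |JA| = |A − J| = 57.361.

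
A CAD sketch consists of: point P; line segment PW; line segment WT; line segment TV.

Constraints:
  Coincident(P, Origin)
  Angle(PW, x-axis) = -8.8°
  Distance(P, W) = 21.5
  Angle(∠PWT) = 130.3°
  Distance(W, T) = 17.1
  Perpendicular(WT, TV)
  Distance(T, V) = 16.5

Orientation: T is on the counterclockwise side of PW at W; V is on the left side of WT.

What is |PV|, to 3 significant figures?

31.0

P is at the origin; PW runs at -8.8° with length 21.5, so W = 21.5·(cos -8.8°, sin -8.8°) = (21.2, -3.29). ∠PWT = 130.3°, so WT runs at -8.8° + (180° − 130.3°) = 40.9° from the x-axis; with |WT| = 17.1, T = W + 17.1·(cos 40.9°, sin 40.9°) = (34.2, 7.91). WT ⟂ TV; with |TV| = 16.5 on the left of WT, V = T + 16.5·(-0.655, 0.756) = (23.4, 20.4). Then |PV| = |V − P| = 31.0.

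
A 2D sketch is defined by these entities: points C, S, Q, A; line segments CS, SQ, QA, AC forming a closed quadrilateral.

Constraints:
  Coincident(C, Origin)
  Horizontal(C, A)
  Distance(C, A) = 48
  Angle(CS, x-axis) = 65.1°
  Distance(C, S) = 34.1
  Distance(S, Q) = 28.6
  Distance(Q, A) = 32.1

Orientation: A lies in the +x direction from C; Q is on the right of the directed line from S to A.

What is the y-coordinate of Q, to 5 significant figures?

2.3767

C is at the origin; C and A share the same y with |CA| = 48.0 and A in +x, so A = (48.0, 0). CS runs at 65.1° with |CS| = 34.1, so S = (14.357, 30.930). Q is determined by |SQ| = 28.6 and |QA| = 32.1 together: it lies at the intersection of circle(S, 28.6) and circle(A, 32.1). With |SA| = 45.700, the foot of the radical line on SA is 20.526 from S and the perpendicular offset is √(28.6² − 20.526²) = 19.916. Taking the right-of-SA solution: Q = (15.988, 2.3767).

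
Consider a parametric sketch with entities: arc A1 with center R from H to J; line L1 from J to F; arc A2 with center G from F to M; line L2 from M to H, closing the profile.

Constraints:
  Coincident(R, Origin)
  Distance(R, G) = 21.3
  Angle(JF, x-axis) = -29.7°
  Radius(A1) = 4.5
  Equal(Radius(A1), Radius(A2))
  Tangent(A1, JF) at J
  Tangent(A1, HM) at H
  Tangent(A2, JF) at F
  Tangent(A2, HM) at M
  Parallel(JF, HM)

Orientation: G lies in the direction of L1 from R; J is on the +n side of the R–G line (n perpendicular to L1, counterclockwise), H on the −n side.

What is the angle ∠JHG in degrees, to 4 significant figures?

78.07°

The slot axis is L1's direction at -29.7°, so u = (cos -29.7°, sin -29.7°) = (0.8686, -0.4955) and n = (−sin -29.7°, cos -29.7°) = (0.4955, 0.8686). R is at the origin and G lies 21.3 along u from R, so G = 21.3·u = (18.50, -10.55). Tangency of A1 to both parallel lines with radius 4.5 puts J and H at R ± 4.5·n: J = (2.230, 3.909), H = (-2.230, -3.909). Then cos ∠JHG = HJ·HG / (|HJ||HG|), giving 78.07°.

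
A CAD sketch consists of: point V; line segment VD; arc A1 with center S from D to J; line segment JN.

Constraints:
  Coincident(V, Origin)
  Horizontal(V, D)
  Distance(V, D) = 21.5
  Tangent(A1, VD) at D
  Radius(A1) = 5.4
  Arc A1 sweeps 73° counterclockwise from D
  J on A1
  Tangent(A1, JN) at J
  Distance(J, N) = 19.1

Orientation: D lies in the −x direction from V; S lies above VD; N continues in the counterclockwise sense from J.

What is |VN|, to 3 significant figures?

24.6

V is at the origin; V and D share the same y with |VD| = 21.5 and D on the −x side, so D = (-21.5, 0.00). A1 meets VD tangentially, so SD is at right angles to VD, so S = D + (0, 5.4) = (-21.5, 5.40). On A1, D sits at bearing -90° from S; a 73° counterclockwise sweep puts J at bearing -17°, so J = S + 5.4·(cos -17°, sin -17°) = (-16.3, 3.82). Tangency of A1 to JN means the radius SJ is perpendicular to JN, so JN runs along (−sin -17°, cos -17°); with |JN| = 19.1, N = (-10.8, 22.1). Then |VN| = |N − V| = 24.6.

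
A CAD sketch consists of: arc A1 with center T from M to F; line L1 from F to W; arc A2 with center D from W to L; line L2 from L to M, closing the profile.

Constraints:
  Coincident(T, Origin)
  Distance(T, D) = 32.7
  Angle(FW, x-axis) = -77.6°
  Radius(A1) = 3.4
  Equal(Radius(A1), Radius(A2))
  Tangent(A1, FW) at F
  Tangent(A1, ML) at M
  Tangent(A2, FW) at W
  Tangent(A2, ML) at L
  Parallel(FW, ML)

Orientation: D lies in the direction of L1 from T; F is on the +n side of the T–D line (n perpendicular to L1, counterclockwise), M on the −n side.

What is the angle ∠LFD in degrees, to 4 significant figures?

5.811°

The slot axis is L1's direction at -77.6°, so u = (cos -77.6°, sin -77.6°) = (0.2147, -0.9767) and n = (−sin -77.6°, cos -77.6°) = (0.9767, 0.2147). T is at the origin and D lies 32.7 along u from T, so D = 32.7·u = (7.022, -31.94). Tangency of A1 to both parallel lines with radius 3.4 puts F and M at T ± 3.4·n: F = (3.321, 0.7301), M = (-3.321, -0.7301). Equal radii place W and L the same way about D: W = D + 3.4·n = (10.34, -31.21), L = D − 3.4·n = (3.701, -32.67). Then cos ∠LFD = FL·FD / (|FL||FD|), giving 5.811°.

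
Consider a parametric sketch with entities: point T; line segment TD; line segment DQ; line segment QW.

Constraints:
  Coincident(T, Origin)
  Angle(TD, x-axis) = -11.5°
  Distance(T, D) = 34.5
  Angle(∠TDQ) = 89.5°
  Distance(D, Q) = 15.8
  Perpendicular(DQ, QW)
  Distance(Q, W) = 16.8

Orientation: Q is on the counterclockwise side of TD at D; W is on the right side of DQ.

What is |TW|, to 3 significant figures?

53.6

∠TDQ = 89.5°, so DQ runs at -11.5° + (180° − 89.5°) = 79.0° from the x-axis; with |DQ| = 15.8, Q = D + 15.8·(cos 79.0°, sin 79.0°) = (36.8, 8.63). DQ ⟂ QW; with |QW| = 16.8 on the right of DQ, W = Q + 16.8·(0.982, -0.191) = (53.3, 5.43). Then |TW| = |W − T| = 53.6.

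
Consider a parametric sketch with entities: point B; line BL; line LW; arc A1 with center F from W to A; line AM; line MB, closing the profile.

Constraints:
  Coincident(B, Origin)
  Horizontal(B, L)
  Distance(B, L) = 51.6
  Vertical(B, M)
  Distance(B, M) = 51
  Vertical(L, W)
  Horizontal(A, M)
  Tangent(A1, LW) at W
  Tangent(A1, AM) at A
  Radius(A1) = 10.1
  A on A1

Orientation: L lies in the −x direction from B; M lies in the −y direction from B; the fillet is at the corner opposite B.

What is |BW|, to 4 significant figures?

65.84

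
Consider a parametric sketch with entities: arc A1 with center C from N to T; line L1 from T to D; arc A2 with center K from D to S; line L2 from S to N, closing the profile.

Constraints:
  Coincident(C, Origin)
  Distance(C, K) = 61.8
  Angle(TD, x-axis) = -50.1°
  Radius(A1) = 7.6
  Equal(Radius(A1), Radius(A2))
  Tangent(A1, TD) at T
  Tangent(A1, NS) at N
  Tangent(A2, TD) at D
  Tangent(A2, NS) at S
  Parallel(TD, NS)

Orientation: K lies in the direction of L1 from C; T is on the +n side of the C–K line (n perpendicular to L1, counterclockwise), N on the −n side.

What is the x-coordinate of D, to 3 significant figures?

45.5

Tangency of A1 to both parallel lines with radius 7.6 puts T and N at C ± 7.6·n: T = (5.83, 4.88), N = (-5.83, -4.88). Equal radii place D and S the same way about K: D = K + 7.6·n = (45.5, -42.5), S = K − 7.6·n = (33.8, -52.3). So D.x = 45.5.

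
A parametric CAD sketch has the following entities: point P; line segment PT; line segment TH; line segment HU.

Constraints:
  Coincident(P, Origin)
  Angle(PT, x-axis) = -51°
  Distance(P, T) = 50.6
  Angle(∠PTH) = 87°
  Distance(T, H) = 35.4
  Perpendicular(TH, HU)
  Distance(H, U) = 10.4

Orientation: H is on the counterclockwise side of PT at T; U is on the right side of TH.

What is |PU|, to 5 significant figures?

69.175

P is at the origin; PT runs at -51.0° with length 50.6, so T = 50.6·(cos -51.0°, sin -51.0°) = (31.844, -39.324). ∠PTH = 87.0°, so TH runs at -51.0° + (180° − 87.0°) = 42.000° from the x-axis; with |TH| = 35.4, H = T + 35.4·(cos 42.000°, sin 42.000°) = (58.151, -15.636). The perpendicularity gives HU at right angles to TH; with |HU| = 10.4 on the right of TH, U = H + 10.4·(0.66913, -0.74314) = (65.110, -23.365). Then |PU| = |U − P| = 69.175.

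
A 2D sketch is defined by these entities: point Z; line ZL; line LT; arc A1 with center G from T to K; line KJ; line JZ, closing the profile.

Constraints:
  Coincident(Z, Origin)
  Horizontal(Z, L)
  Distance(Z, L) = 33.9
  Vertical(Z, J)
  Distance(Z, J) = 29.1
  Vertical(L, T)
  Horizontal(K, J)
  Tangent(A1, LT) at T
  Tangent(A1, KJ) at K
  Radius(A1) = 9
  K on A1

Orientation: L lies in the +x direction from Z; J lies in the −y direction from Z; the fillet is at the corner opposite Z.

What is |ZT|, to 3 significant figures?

39.4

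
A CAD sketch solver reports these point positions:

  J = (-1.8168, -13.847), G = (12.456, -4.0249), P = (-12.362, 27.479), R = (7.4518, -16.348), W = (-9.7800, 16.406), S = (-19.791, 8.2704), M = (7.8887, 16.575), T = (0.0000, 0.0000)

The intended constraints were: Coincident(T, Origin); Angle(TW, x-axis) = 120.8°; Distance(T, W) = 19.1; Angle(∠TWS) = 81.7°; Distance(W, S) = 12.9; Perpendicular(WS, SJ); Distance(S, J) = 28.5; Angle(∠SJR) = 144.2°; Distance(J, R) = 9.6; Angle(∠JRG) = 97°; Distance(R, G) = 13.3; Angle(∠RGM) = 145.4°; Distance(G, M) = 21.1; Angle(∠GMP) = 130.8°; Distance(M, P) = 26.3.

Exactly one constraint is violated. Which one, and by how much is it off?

Distance(M, P) = 26.3 — off by 3.30.

T = (0.00, 0.00) ✓; TW at 120.8° ✓; |TW| = 19.10 ✓; ∠TWS = 81.70° ✓; |WS| = 12.90 ✓; ∠(WS, SJ) = 90.00° ✓; |SJ| = 28.50 ✓; ∠SJR = 144.2° ✓; |JR| = 9.600 ✓; ∠JRG = 97.00° ✓; |RG| = 13.30 ✓; ∠RGM = 145.4° ✓; |GM| = 21.10 ✓; ∠GMP = 130.8° ✓; |MP| = 23.00 ✗.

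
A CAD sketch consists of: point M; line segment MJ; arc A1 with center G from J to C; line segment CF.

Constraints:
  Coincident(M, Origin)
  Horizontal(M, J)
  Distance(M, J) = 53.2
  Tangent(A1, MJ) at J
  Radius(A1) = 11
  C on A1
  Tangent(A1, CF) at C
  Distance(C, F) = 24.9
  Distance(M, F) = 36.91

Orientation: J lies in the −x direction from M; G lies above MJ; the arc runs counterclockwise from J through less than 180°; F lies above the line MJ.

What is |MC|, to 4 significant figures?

44.93

M is at the origin; M and J share the same y with |MJ| = 53.2 and J on the −x side, so J = (-53.20, 0.000). Since A1 is tangent to MJ there, GJ ⟂ MJ, so G = J + (0, 11) = (-53.20, 11.00). Since GC ⟂ CF (tangency), |GF| = √(11.0² + 24.9²) = 27.22 regardless of where C sits on A1. So F lies on both circle(M, 36.91) and circle(G, 27.22); the above-MJ intersection is F = (-28.80, 23.08). C is the foot of the tangent from F: C = (-44.75, 3.955).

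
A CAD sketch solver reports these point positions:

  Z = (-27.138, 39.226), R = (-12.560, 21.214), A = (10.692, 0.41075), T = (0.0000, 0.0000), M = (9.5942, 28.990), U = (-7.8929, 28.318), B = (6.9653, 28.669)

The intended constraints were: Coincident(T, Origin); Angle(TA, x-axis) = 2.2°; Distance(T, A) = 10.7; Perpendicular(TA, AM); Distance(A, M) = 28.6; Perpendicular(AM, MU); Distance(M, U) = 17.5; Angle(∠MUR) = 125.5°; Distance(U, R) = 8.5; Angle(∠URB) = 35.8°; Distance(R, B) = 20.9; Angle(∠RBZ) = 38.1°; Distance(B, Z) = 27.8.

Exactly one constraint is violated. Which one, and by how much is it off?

Distance(B, Z) = 27.8 — off by 7.90.

T = (0.00, 0.00) ✓; TA at 2.200° ✓; |TA| = 10.70 ✓; ∠(TA, AM) = 90.00° ✓; |AM| = 28.60 ✓; ∠(AM, MU) = 90.00° ✓; |MU| = 17.50 ✓; ∠MUR = 125.5° ✓; |UR| = 8.500 ✓; ∠URB = 35.80° ✓; |RB| = 20.90 ✓; ∠RBZ = 38.10° ✓; |BZ| = 35.70 ✗.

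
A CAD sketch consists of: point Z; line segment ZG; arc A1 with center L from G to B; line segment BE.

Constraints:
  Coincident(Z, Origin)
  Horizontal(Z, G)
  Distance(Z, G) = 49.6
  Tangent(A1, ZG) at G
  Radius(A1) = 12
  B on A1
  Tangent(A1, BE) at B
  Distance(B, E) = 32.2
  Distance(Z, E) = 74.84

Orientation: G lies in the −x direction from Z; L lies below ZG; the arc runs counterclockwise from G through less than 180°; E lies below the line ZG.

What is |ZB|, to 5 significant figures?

62.860

Z is at the origin; ZG is horizontal with |ZG| = 49.6 and G on the −x side, so G = (-49.600, 0.0000). Tangency of A1 to ZG means the radius LG is perpendicular to ZG, so L = G + (0, -12) = (-49.600, -12.000). Since LB ⟂ BE (tangency), |LE| = √(12.0² + 32.2²) = 34.363 regardless of where B sits on A1. So E lies on both circle(Z, 74.84) and circle(L, 34.363); the below-ZG intersection is E = (-59.981, -44.758). B is the foot of the tangent from E: B = (-61.585, -12.598).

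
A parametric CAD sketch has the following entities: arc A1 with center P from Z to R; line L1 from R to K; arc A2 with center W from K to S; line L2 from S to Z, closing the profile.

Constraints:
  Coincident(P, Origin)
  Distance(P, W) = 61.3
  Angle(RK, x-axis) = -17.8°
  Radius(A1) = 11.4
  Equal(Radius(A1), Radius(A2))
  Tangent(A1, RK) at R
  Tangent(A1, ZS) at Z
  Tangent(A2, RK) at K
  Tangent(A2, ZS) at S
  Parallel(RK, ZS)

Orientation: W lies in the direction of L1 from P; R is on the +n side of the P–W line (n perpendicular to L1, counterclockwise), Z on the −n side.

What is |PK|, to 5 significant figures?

62.351

The slot axis is L1's direction at -17.8°, so u = (cos -17.8°, sin -17.8°) = (0.95213, -0.30570) and n = (−sin -17.8°, cos -17.8°) = (0.30570, 0.95213). P is at the origin and W lies 61.3 along u from P, so W = 61.3·u = (58.366, -18.739). Tangency of A1 to both parallel lines with radius 11.4 puts R and Z at P ± 11.4·n: R = (3.4849, 10.854), Z = (-3.4849, -10.854). Equal radii place K and S the same way about W: K = W + 11.4·n = (61.850, -7.8848), S = W − 11.4·n = (54.881, -29.593). Then |PK| = |K − P| = 62.351.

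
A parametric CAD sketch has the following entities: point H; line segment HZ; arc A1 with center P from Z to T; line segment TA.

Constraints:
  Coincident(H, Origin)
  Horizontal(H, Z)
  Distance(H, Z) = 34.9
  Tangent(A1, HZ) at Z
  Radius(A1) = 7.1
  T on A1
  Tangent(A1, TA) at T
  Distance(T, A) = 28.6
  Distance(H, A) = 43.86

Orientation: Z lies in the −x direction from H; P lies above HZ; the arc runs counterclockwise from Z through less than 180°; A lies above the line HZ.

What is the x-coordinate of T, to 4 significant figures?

-27.81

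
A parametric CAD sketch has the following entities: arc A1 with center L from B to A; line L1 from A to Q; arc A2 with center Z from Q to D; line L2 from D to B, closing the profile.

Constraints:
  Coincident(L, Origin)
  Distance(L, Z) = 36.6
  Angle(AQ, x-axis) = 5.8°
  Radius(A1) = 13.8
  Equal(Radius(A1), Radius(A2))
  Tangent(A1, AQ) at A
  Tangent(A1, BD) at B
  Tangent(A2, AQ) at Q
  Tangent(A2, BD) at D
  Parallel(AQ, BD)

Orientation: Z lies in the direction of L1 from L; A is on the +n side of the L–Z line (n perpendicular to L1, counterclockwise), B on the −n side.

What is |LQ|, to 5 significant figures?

39.115

The slot axis is L1's direction at 5.8°, so u = (cos 5.8°, sin 5.8°) = (0.99488, 0.10106) and n = (−sin 5.8°, cos 5.8°) = (-0.10106, 0.99488). L is at the origin and Z lies 36.6 along u from L, so Z = 36.6·u = (36.413, 3.6987). Tangency of A1 to both parallel lines with radius 13.8 puts A and B at L ± 13.8·n: A = (-1.3946, 13.729), B = (1.3946, -13.729). Equal radii place Q and D the same way about Z: Q = Z + 13.8·n = (35.018, 17.428), D = Z − 13.8·n = (37.807, -10.031). Then |LQ| = |Q − L| = 39.115.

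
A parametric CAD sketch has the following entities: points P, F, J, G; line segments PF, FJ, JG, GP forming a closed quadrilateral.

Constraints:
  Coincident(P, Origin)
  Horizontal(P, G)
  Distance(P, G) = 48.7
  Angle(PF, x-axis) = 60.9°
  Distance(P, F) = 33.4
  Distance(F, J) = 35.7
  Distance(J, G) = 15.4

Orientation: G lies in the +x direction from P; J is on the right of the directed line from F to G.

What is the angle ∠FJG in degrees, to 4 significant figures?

111.0°

P is at the origin; P and G share the same y with |PG| = 48.7 and G in +x, so G = (48.7, 0). PF runs at 60.9° with |PF| = 33.4, so F = (16.24, 29.18). J is determined by |FJ| = 35.7 and |JG| = 15.4 together: it lies at the intersection of circle(F, 35.7) and circle(G, 15.4). With |FG| = 43.65, the foot of the radical line on FG is 33.71 from F and the perpendicular offset is √(35.7² − 33.71²) = 11.76. Taking the right-of-FG solution: J = (33.44, -2.099).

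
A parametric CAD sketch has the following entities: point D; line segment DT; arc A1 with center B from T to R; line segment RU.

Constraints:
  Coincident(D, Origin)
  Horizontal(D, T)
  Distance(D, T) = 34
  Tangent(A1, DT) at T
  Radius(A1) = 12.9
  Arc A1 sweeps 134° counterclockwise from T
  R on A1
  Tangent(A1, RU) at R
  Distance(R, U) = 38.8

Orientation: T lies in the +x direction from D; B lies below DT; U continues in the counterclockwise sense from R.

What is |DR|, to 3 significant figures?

33.0

D is at the origin; DT is horizontal with |DT| = 34.0 and T on the +x side, so T = (34.0, 0.00). Since A1 is tangent to DT there, BT ⟂ DT, so B = T + (0, -12.9) = (34.0, -12.9). On A1, T sits at bearing 90° from B; a 134° counterclockwise sweep puts R at bearing 224°, so R = B + 12.9·(cos 224°, sin 224°) = (24.7, -21.9). Then |DR| = |R − D| = 33.0.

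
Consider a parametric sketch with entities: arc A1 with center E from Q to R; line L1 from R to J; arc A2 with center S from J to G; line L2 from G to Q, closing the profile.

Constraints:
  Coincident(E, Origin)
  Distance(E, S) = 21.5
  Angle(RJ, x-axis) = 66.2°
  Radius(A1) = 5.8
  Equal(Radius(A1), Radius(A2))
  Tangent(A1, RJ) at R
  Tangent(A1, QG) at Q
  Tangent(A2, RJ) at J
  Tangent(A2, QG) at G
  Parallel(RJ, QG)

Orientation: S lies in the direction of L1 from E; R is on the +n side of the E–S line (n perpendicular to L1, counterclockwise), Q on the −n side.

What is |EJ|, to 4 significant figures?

22.27

Tangency of A1 to both parallel lines with radius 5.8 puts R and Q at E ± 5.8·n: R = (-5.307, 2.341), Q = (5.307, -2.341). Equal radii place J and G the same way about S: J = S + 5.8·n = (3.369, 22.01), G = S − 5.8·n = (13.98, 17.33). Then |EJ| = |J − E| = 22.27.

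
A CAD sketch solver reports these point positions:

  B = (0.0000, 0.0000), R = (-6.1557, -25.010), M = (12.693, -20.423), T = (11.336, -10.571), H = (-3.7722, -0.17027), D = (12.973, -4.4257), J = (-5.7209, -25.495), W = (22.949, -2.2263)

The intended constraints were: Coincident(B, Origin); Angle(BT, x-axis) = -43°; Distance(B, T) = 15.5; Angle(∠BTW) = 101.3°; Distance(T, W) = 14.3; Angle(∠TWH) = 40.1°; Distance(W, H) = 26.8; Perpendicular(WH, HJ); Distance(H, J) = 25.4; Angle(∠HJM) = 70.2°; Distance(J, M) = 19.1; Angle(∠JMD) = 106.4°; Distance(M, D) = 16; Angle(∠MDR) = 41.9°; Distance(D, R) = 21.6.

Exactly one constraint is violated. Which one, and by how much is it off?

Distance(D, R) = 21.6 — off by 6.50.

B = (0.00, 0.00) ✓; BT at -43.00° ✓; |BT| = 15.50 ✓; ∠BTW = 101.3° ✓; |TW| = 14.30 ✓; ∠TWH = 40.10° ✓; |WH| = 26.80 ✓; ∠(WH, HJ) = 90.00° ✓; |HJ| = 25.40 ✓; ∠HJM = 70.20° ✓; |JM| = 19.10 ✓; ∠JMD = 106.4° ✓; |MD| = 16.00 ✓; ∠MDR = 41.90° ✓; |DR| = 28.10 ✗.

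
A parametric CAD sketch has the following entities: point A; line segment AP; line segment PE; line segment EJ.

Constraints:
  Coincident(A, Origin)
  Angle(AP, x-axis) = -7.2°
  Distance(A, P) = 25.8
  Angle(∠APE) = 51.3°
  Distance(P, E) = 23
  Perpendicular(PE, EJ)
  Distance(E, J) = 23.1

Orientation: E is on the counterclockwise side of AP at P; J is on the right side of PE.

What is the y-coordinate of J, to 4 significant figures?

28.45

A is at the origin; AP runs at -7.2° with length 25.8, so P = 25.8·(cos -7.2°, sin -7.2°) = (25.60, -3.234). ∠APE = 51.3°, so PE runs at -7.2° + (180° − 51.3°) = 121.5° from the x-axis; with |PE| = 23.0, E = P + 23.0·(cos 121.5°, sin 121.5°) = (13.58, 16.38). PE is perpendicular to EJ; with |EJ| = 23.1 on the right of PE, J = E + 23.1·(0.8526, 0.5225) = (33.28, 28.45). So J.y = 28.45.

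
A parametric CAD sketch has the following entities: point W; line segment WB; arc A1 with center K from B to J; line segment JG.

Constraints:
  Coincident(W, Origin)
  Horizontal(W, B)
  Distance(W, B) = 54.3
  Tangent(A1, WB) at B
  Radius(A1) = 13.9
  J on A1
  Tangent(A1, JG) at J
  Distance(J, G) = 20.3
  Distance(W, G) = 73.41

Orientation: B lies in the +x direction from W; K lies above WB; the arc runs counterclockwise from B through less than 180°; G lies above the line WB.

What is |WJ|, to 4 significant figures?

69.94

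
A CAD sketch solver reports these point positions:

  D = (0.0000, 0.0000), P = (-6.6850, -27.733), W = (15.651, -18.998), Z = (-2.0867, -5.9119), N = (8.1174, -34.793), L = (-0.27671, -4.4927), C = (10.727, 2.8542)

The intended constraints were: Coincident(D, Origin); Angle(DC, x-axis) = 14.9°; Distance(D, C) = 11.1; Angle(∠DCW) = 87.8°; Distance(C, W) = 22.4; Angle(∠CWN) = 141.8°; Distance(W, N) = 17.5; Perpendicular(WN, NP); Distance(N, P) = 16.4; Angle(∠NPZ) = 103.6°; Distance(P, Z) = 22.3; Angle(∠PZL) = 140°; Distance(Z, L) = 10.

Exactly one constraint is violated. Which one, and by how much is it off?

Distance(Z, L) = 10 — off by 7.70.

D = (0.00, 0.00) ✓; DC at 14.90° ✓; |DC| = 11.10 ✓; ∠DCW = 87.80° ✓; |CW| = 22.40 ✓; ∠CWN = 141.8° ✓; |WN| = 17.50 ✓; ∠(WN, NP) = 90.00° ✓; |NP| = 16.40 ✓; ∠NPZ = 103.6° ✓; |PZ| = 22.30 ✓; ∠PZL = 140.0° ✓; |ZL| = 2.300 ✗.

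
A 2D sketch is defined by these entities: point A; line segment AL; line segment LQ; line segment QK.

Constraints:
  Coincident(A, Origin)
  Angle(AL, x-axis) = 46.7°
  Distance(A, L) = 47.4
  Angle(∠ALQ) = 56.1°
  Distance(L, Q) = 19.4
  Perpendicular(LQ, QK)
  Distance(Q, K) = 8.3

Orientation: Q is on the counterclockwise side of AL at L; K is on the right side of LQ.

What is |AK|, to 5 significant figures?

48.159

∠ALQ = 56.1°, so LQ runs at 46.7° + (180° − 56.1°) = 170.60° from the x-axis; with |LQ| = 19.4, Q = L + 19.4·(cos 170.60°, sin 170.60°) = (13.368, 37.665). LQ is perpendicular to QK; with |QK| = 8.3 on the right of LQ, K = Q + 8.3·(0.16333, 0.98657) = (14.724, 45.854). Then |AK| = |K − A| = 48.159.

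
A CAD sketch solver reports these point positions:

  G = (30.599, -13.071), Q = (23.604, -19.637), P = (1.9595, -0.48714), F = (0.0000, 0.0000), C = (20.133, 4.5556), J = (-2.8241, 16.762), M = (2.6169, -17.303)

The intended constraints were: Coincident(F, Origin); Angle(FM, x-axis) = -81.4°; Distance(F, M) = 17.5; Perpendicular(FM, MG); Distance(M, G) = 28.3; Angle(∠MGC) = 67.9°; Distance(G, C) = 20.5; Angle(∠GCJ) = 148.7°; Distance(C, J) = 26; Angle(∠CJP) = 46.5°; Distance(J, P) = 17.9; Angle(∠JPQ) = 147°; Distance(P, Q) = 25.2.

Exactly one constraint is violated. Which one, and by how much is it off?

Distance(P, Q) = 25.2 — off by 3.70.

F = (0.00, 0.00) ✓; FM at -81.40° ✓; |FM| = 17.50 ✓; ∠(FM, MG) = 90.00° ✓; |MG| = 28.30 ✓; ∠MGC = 67.90° ✓; |GC| = 20.50 ✓; ∠GCJ = 148.7° ✓; |CJ| = 26.00 ✓; ∠CJP = 46.50° ✓; |JP| = 17.90 ✓; ∠JPQ = 147.0° ✓; |PQ| = 28.90 ✗.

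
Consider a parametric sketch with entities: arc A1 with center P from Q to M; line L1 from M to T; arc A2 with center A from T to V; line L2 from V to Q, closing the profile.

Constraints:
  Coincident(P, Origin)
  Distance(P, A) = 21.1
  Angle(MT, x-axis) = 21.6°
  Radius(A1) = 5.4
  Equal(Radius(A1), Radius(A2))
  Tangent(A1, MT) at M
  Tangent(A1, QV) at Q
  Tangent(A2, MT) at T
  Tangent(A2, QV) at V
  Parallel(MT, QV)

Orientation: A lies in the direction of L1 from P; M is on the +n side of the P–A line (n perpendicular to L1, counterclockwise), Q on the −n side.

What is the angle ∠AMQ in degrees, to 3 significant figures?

75.6°

The slot axis is L1's direction at 21.6°, so u = (cos 21.6°, sin 21.6°) = (0.930, 0.368) and n = (−sin 21.6°, cos 21.6°) = (-0.368, 0.930). P is at the origin and A lies 21.1 along u from P, so A = 21.1·u = (19.6, 7.77). Tangency of A1 to both parallel lines with radius 5.4 puts M and Q at P ± 5.4·n: M = (-1.99, 5.02), Q = (1.99, -5.02). Then cos ∠AMQ = MA·MQ / (|MA||MQ|), giving 75.6°.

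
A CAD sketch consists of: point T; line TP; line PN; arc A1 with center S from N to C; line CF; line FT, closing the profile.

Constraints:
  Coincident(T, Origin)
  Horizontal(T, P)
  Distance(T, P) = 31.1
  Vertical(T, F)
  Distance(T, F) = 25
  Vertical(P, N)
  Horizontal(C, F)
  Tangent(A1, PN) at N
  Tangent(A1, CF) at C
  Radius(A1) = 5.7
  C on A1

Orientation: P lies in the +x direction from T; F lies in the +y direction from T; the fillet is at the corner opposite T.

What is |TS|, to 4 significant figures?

31.90

T is at the origin; TP is horizontal with |TP| = 31.1 and P on the +x side, so P = (31.10, 0.000). TF is vertical with |TF| = 25.0 and F on the +y side, so F = (0.000, 25.00). The virtual corner opposite T is at (31.10, 25.00). Tangency of A1 to PN means the radius SN is perpendicular to PN and since A1 is tangent to CF there, SC ⟂ CF, with radius 5.7, so the center S sits 5.7 in from both sides at S = (25.40, 19.30). Then |TS| = |S − T| = 31.90.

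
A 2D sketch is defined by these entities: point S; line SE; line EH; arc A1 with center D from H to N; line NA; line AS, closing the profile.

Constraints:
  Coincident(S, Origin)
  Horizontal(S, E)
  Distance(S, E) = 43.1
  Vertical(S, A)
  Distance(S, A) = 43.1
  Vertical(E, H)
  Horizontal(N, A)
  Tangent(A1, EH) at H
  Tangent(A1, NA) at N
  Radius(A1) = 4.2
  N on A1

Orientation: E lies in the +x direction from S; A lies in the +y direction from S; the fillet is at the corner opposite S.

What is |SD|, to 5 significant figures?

55.013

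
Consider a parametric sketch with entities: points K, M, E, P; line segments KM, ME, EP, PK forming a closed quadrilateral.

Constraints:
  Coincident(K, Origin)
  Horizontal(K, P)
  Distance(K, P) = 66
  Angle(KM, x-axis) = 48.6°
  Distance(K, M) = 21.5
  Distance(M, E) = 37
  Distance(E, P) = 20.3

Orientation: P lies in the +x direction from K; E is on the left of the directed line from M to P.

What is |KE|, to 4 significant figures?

52.99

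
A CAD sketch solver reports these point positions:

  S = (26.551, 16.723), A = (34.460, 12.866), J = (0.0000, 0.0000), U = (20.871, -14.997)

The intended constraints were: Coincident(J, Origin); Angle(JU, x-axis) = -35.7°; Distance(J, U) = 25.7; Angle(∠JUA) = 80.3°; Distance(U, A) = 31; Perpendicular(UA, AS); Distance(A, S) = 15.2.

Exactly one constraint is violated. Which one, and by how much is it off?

Distance(A, S) = 15.2 — off by 6.40.

J = (0.00, 0.00) ✓; JU at -35.70° ✓; |JU| = 25.70 ✓; ∠JUA = 80.30° ✓; |UA| = 31.00 ✓; ∠(UA, AS) = 90.00° ✓; |AS| = 8.799 ✗.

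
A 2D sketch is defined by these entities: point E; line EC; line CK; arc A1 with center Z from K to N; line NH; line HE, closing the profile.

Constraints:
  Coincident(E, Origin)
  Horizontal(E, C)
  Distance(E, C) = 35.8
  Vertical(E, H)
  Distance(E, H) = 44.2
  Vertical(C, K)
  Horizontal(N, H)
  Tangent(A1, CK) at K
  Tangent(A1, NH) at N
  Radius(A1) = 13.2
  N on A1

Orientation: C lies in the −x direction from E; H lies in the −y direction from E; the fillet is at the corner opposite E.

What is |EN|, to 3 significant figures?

49.6

The virtual corner opposite E is at (-35.8, -44.2). Since A1 is tangent to CK there, ZK ⟂ CK and since A1 is tangent to NH there, ZN ⟂ NH, with radius 13.2, so the center Z sits 13.2 in from both sides at Z = (-22.6, -31.0). That places the tangent points at K = (-35.8, -31.0) on CK and N = (-22.6, -44.2) on NH. Then |EN| = |N − E| = 49.6.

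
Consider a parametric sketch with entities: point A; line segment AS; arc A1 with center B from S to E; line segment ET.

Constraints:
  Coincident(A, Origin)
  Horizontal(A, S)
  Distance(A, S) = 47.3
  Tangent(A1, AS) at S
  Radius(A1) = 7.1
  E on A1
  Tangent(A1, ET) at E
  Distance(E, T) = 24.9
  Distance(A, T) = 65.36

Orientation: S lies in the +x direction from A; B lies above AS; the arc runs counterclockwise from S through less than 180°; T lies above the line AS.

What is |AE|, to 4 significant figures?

54.69

Checks: ∠(BS, SA) = 90.00° ✓; |BE| = 7.100 ✓; ∠(BE, ET) = 90.00° ✓; |ET| = 24.90 ✓; |AT| = 65.36 ✓.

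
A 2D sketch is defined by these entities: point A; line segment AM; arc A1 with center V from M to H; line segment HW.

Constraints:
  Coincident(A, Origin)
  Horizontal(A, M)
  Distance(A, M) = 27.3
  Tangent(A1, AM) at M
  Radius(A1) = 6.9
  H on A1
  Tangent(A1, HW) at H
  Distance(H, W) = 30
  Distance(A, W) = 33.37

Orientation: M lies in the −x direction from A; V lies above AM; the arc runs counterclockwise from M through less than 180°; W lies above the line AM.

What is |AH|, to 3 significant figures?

21.4

Checks: A.y = 0.00, M.y = 0.00 ✓; |VH| = 6.900 ✓; ∠(VH, HW) = 90.00° ✓; |HW| = 30.00 ✓; |AW| = 33.37 ✓.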